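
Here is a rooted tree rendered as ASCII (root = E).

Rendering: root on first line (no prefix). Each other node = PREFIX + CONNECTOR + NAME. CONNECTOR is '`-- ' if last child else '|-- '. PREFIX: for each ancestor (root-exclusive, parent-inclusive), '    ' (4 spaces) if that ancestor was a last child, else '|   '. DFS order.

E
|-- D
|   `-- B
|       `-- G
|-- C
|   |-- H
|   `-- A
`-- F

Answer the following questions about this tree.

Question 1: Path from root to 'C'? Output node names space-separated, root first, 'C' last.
Walk down from root: E -> C

Answer: E C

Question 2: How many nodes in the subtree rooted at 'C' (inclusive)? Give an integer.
Answer: 3

Derivation:
Subtree rooted at C contains: A, C, H
Count = 3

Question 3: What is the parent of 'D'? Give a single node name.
Answer: E

Derivation:
Scan adjacency: D appears as child of E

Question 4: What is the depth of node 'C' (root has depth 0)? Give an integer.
Answer: 1

Derivation:
Path from root to C: E -> C
Depth = number of edges = 1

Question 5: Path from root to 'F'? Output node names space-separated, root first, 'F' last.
Walk down from root: E -> F

Answer: E F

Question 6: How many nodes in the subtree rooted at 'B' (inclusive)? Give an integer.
Subtree rooted at B contains: B, G
Count = 2

Answer: 2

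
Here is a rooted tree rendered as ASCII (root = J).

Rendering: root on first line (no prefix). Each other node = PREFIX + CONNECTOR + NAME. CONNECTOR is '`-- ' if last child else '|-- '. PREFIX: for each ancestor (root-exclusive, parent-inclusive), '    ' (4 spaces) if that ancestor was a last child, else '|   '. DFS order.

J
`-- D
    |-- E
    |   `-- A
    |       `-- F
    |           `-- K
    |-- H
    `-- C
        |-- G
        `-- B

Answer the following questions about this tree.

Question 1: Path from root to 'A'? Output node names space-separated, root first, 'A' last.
Answer: J D E A

Derivation:
Walk down from root: J -> D -> E -> A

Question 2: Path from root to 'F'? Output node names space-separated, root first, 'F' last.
Answer: J D E A F

Derivation:
Walk down from root: J -> D -> E -> A -> F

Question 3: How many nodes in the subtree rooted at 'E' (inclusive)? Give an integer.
Subtree rooted at E contains: A, E, F, K
Count = 4

Answer: 4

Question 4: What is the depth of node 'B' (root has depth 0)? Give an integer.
Path from root to B: J -> D -> C -> B
Depth = number of edges = 3

Answer: 3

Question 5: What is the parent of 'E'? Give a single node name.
Answer: D

Derivation:
Scan adjacency: E appears as child of D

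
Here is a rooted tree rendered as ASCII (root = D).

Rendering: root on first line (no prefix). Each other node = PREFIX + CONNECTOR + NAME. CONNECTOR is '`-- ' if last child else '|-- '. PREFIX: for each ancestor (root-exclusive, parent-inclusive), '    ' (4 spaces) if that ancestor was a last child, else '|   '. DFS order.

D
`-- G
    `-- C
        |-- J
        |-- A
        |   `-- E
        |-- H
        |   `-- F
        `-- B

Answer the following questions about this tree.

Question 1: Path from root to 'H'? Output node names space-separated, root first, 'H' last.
Walk down from root: D -> G -> C -> H

Answer: D G C H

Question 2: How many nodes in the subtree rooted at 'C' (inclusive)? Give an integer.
Subtree rooted at C contains: A, B, C, E, F, H, J
Count = 7

Answer: 7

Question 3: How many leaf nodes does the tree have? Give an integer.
Answer: 4

Derivation:
Leaves (nodes with no children): B, E, F, J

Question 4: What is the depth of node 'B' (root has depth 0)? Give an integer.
Answer: 3

Derivation:
Path from root to B: D -> G -> C -> B
Depth = number of edges = 3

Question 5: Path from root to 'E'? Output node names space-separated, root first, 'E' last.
Walk down from root: D -> G -> C -> A -> E

Answer: D G C A E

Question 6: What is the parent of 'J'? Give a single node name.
Scan adjacency: J appears as child of C

Answer: C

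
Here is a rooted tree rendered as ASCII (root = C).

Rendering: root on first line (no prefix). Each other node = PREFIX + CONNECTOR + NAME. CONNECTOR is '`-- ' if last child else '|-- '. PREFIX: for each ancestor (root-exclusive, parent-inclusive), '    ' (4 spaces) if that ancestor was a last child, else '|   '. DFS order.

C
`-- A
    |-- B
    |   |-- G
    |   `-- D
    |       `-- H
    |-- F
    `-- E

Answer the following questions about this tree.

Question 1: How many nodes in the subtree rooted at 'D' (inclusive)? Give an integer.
Answer: 2

Derivation:
Subtree rooted at D contains: D, H
Count = 2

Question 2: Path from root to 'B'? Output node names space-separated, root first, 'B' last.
Answer: C A B

Derivation:
Walk down from root: C -> A -> B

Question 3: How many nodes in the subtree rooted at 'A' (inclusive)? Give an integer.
Answer: 7

Derivation:
Subtree rooted at A contains: A, B, D, E, F, G, H
Count = 7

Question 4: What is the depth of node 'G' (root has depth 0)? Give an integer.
Answer: 3

Derivation:
Path from root to G: C -> A -> B -> G
Depth = number of edges = 3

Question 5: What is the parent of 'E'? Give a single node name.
Scan adjacency: E appears as child of A

Answer: A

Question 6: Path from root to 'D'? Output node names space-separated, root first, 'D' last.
Answer: C A B D

Derivation:
Walk down from root: C -> A -> B -> D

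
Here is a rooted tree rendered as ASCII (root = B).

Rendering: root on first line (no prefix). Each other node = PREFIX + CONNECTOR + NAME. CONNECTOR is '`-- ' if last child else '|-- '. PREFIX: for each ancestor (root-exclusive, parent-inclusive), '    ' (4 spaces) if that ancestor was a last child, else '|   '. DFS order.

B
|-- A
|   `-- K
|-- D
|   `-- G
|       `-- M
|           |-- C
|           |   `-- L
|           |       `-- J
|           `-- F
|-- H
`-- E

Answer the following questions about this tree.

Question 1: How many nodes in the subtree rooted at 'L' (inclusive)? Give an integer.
Subtree rooted at L contains: J, L
Count = 2

Answer: 2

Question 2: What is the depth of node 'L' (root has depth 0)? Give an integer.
Answer: 5

Derivation:
Path from root to L: B -> D -> G -> M -> C -> L
Depth = number of edges = 5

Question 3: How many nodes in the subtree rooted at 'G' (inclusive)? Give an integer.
Subtree rooted at G contains: C, F, G, J, L, M
Count = 6

Answer: 6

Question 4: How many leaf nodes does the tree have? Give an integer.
Answer: 5

Derivation:
Leaves (nodes with no children): E, F, H, J, K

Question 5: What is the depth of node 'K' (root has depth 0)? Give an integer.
Answer: 2

Derivation:
Path from root to K: B -> A -> K
Depth = number of edges = 2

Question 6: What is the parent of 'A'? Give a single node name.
Scan adjacency: A appears as child of B

Answer: B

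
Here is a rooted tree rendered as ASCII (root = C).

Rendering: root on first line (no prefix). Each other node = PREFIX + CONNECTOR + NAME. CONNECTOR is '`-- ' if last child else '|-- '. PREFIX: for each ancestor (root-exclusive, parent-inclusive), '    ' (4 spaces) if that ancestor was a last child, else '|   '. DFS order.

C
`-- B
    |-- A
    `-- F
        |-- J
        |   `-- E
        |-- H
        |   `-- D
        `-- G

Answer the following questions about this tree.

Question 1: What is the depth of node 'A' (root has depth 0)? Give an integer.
Answer: 2

Derivation:
Path from root to A: C -> B -> A
Depth = number of edges = 2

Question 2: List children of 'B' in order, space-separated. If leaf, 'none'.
Node B's children (from adjacency): A, F

Answer: A F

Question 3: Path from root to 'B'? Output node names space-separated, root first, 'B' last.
Answer: C B

Derivation:
Walk down from root: C -> B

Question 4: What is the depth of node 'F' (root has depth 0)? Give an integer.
Path from root to F: C -> B -> F
Depth = number of edges = 2

Answer: 2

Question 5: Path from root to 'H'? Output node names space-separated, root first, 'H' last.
Answer: C B F H

Derivation:
Walk down from root: C -> B -> F -> H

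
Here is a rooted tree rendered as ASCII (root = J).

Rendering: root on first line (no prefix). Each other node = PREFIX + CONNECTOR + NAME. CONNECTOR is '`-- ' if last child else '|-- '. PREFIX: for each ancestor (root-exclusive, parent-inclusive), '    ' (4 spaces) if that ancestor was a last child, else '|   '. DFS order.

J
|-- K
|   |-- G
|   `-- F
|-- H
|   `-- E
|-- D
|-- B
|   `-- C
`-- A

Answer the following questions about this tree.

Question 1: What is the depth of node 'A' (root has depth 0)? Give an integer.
Answer: 1

Derivation:
Path from root to A: J -> A
Depth = number of edges = 1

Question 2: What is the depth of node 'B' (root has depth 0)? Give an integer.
Answer: 1

Derivation:
Path from root to B: J -> B
Depth = number of edges = 1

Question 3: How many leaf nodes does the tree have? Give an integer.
Answer: 6

Derivation:
Leaves (nodes with no children): A, C, D, E, F, G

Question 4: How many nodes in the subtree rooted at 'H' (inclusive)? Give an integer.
Answer: 2

Derivation:
Subtree rooted at H contains: E, H
Count = 2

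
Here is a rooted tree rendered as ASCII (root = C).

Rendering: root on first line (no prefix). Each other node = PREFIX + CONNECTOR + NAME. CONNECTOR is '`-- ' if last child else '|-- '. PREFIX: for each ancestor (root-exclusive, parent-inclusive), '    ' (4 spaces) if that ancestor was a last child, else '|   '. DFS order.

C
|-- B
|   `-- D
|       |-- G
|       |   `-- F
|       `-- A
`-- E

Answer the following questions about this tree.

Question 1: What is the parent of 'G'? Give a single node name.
Answer: D

Derivation:
Scan adjacency: G appears as child of D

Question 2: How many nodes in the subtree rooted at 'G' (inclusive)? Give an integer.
Answer: 2

Derivation:
Subtree rooted at G contains: F, G
Count = 2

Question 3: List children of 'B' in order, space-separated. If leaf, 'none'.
Node B's children (from adjacency): D

Answer: D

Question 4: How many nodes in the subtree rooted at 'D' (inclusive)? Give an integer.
Subtree rooted at D contains: A, D, F, G
Count = 4

Answer: 4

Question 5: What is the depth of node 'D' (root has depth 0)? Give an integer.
Answer: 2

Derivation:
Path from root to D: C -> B -> D
Depth = number of edges = 2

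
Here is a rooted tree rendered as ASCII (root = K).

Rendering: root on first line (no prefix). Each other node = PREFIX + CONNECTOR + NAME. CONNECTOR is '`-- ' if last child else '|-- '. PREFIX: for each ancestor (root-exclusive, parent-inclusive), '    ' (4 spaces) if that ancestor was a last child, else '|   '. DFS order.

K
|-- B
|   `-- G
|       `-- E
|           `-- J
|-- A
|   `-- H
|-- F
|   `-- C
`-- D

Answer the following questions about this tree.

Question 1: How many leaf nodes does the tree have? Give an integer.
Leaves (nodes with no children): C, D, H, J

Answer: 4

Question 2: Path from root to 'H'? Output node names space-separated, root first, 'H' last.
Walk down from root: K -> A -> H

Answer: K A H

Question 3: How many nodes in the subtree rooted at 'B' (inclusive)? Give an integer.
Answer: 4

Derivation:
Subtree rooted at B contains: B, E, G, J
Count = 4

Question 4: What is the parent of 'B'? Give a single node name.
Answer: K

Derivation:
Scan adjacency: B appears as child of K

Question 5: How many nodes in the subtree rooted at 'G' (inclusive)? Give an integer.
Answer: 3

Derivation:
Subtree rooted at G contains: E, G, J
Count = 3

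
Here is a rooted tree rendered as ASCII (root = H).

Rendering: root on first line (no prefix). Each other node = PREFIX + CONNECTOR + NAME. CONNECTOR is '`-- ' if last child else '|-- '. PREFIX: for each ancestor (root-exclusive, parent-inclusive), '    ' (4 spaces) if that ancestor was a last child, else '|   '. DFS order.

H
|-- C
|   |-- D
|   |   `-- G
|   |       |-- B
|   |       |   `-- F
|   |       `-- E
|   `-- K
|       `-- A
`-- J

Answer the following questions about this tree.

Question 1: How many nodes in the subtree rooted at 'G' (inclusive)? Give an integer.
Subtree rooted at G contains: B, E, F, G
Count = 4

Answer: 4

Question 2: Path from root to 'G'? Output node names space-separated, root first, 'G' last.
Walk down from root: H -> C -> D -> G

Answer: H C D G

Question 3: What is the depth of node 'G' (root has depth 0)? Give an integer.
Path from root to G: H -> C -> D -> G
Depth = number of edges = 3

Answer: 3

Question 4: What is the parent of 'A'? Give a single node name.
Answer: K

Derivation:
Scan adjacency: A appears as child of K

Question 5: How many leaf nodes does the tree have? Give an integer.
Leaves (nodes with no children): A, E, F, J

Answer: 4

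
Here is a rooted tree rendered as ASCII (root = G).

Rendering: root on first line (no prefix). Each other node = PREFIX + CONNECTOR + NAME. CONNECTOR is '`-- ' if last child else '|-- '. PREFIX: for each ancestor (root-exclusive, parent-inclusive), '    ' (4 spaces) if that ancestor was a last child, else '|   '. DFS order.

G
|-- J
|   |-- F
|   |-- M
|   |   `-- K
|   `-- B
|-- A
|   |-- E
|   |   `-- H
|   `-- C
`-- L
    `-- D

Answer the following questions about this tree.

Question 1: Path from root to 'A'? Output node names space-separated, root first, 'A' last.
Answer: G A

Derivation:
Walk down from root: G -> A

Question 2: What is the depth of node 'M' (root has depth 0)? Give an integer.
Answer: 2

Derivation:
Path from root to M: G -> J -> M
Depth = number of edges = 2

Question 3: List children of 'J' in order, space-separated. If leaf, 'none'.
Node J's children (from adjacency): F, M, B

Answer: F M B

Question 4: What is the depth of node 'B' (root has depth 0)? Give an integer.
Path from root to B: G -> J -> B
Depth = number of edges = 2

Answer: 2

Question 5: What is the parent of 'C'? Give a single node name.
Answer: A

Derivation:
Scan adjacency: C appears as child of A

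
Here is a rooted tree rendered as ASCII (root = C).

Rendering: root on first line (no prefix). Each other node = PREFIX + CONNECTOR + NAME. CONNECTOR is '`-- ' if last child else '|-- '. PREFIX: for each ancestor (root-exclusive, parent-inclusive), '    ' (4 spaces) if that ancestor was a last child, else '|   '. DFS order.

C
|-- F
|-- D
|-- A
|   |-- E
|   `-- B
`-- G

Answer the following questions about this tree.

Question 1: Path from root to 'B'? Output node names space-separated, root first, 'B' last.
Walk down from root: C -> A -> B

Answer: C A B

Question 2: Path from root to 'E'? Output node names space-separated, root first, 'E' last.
Walk down from root: C -> A -> E

Answer: C A E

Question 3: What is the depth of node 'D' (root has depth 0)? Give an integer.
Answer: 1

Derivation:
Path from root to D: C -> D
Depth = number of edges = 1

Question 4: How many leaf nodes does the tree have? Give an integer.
Answer: 5

Derivation:
Leaves (nodes with no children): B, D, E, F, G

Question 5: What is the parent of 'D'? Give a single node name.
Answer: C

Derivation:
Scan adjacency: D appears as child of C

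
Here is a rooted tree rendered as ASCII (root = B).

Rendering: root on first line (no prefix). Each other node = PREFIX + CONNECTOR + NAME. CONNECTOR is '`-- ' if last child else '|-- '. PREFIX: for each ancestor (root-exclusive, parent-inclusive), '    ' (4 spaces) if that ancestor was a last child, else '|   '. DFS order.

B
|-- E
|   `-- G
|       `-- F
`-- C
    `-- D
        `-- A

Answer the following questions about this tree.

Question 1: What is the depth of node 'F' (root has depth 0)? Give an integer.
Path from root to F: B -> E -> G -> F
Depth = number of edges = 3

Answer: 3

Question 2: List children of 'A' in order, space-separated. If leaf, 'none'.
Answer: none

Derivation:
Node A's children (from adjacency): (leaf)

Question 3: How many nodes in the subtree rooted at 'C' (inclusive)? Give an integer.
Answer: 3

Derivation:
Subtree rooted at C contains: A, C, D
Count = 3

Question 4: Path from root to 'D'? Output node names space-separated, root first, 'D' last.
Walk down from root: B -> C -> D

Answer: B C D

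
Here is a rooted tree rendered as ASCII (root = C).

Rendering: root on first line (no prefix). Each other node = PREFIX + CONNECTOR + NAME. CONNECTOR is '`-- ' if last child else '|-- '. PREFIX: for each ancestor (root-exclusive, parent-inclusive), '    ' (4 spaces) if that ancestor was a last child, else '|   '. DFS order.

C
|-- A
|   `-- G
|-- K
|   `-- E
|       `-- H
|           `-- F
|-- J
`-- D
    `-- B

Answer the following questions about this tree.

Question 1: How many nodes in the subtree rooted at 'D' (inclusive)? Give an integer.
Subtree rooted at D contains: B, D
Count = 2

Answer: 2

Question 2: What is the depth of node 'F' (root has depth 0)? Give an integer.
Path from root to F: C -> K -> E -> H -> F
Depth = number of edges = 4

Answer: 4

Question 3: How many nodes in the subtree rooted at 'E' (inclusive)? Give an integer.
Answer: 3

Derivation:
Subtree rooted at E contains: E, F, H
Count = 3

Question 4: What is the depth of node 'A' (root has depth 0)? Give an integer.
Path from root to A: C -> A
Depth = number of edges = 1

Answer: 1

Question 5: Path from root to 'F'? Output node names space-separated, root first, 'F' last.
Walk down from root: C -> K -> E -> H -> F

Answer: C K E H F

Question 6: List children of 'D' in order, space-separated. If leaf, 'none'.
Answer: B

Derivation:
Node D's children (from adjacency): B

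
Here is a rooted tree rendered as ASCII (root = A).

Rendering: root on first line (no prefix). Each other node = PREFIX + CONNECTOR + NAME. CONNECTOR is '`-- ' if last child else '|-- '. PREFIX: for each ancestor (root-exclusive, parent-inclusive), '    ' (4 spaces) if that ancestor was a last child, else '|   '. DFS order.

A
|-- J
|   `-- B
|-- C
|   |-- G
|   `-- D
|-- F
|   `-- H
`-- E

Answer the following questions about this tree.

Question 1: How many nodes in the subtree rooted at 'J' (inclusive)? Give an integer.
Subtree rooted at J contains: B, J
Count = 2

Answer: 2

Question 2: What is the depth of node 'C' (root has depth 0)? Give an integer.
Answer: 1

Derivation:
Path from root to C: A -> C
Depth = number of edges = 1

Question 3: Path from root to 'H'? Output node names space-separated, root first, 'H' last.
Walk down from root: A -> F -> H

Answer: A F H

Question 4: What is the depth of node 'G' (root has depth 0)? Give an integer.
Answer: 2

Derivation:
Path from root to G: A -> C -> G
Depth = number of edges = 2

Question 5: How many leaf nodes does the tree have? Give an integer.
Answer: 5

Derivation:
Leaves (nodes with no children): B, D, E, G, H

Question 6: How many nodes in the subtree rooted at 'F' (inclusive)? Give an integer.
Subtree rooted at F contains: F, H
Count = 2

Answer: 2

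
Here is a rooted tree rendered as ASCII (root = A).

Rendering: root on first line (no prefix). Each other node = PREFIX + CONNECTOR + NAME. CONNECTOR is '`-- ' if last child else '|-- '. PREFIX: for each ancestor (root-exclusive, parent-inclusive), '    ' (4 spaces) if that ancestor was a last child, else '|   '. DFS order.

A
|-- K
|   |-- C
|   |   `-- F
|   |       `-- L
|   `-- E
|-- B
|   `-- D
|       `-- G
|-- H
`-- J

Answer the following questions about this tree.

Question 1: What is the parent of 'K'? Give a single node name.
Answer: A

Derivation:
Scan adjacency: K appears as child of A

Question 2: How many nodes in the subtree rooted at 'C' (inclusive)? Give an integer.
Answer: 3

Derivation:
Subtree rooted at C contains: C, F, L
Count = 3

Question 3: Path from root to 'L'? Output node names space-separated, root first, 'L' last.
Walk down from root: A -> K -> C -> F -> L

Answer: A K C F L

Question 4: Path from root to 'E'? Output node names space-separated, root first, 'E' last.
Walk down from root: A -> K -> E

Answer: A K E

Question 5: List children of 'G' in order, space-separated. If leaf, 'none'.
Answer: none

Derivation:
Node G's children (from adjacency): (leaf)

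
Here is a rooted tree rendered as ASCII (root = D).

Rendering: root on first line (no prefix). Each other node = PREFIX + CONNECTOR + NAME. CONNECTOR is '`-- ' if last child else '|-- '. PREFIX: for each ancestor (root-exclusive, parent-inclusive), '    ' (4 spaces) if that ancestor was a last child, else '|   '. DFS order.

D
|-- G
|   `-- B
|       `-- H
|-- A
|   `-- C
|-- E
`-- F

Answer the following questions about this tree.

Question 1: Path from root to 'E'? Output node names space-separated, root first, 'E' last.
Walk down from root: D -> E

Answer: D E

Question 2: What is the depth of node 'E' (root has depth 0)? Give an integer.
Path from root to E: D -> E
Depth = number of edges = 1

Answer: 1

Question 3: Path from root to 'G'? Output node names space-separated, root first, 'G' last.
Answer: D G

Derivation:
Walk down from root: D -> G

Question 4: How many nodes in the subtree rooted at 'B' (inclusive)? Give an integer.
Subtree rooted at B contains: B, H
Count = 2

Answer: 2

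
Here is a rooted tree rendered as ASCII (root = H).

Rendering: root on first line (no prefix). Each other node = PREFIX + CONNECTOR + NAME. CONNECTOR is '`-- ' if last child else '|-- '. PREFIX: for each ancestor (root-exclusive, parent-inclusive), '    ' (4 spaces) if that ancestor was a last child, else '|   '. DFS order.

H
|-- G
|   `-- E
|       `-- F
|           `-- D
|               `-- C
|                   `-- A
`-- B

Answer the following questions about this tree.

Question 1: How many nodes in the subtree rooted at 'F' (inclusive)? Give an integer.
Subtree rooted at F contains: A, C, D, F
Count = 4

Answer: 4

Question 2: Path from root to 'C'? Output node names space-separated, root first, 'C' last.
Walk down from root: H -> G -> E -> F -> D -> C

Answer: H G E F D C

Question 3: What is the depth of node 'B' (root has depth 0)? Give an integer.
Answer: 1

Derivation:
Path from root to B: H -> B
Depth = number of edges = 1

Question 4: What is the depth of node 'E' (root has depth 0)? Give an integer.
Path from root to E: H -> G -> E
Depth = number of edges = 2

Answer: 2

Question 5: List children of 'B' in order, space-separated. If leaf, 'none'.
Node B's children (from adjacency): (leaf)

Answer: none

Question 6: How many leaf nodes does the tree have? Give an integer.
Leaves (nodes with no children): A, B

Answer: 2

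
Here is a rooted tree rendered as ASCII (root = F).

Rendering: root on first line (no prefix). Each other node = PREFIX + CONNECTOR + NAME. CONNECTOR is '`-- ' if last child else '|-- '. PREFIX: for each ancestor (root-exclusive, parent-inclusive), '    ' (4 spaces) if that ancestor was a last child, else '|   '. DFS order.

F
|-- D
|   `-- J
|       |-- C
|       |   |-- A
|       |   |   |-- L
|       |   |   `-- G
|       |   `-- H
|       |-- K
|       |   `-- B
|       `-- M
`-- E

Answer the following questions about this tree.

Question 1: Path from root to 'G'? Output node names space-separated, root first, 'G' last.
Answer: F D J C A G

Derivation:
Walk down from root: F -> D -> J -> C -> A -> G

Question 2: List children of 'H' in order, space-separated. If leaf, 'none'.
Node H's children (from adjacency): (leaf)

Answer: none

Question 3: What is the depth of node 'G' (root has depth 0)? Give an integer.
Answer: 5

Derivation:
Path from root to G: F -> D -> J -> C -> A -> G
Depth = number of edges = 5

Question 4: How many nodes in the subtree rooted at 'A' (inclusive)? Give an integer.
Subtree rooted at A contains: A, G, L
Count = 3

Answer: 3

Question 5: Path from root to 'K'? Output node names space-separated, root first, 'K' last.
Answer: F D J K

Derivation:
Walk down from root: F -> D -> J -> K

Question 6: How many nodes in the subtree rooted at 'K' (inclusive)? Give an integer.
Answer: 2

Derivation:
Subtree rooted at K contains: B, K
Count = 2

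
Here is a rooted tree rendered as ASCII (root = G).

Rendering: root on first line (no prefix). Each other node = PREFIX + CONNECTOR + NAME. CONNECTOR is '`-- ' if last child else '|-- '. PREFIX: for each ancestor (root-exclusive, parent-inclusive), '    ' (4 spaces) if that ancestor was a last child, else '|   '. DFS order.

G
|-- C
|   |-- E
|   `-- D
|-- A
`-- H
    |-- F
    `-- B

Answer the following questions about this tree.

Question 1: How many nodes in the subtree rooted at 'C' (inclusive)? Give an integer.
Subtree rooted at C contains: C, D, E
Count = 3

Answer: 3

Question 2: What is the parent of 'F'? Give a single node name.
Answer: H

Derivation:
Scan adjacency: F appears as child of H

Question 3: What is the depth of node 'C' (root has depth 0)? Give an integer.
Answer: 1

Derivation:
Path from root to C: G -> C
Depth = number of edges = 1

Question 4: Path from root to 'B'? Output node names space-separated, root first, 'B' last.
Walk down from root: G -> H -> B

Answer: G H B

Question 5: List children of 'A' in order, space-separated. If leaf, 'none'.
Node A's children (from adjacency): (leaf)

Answer: none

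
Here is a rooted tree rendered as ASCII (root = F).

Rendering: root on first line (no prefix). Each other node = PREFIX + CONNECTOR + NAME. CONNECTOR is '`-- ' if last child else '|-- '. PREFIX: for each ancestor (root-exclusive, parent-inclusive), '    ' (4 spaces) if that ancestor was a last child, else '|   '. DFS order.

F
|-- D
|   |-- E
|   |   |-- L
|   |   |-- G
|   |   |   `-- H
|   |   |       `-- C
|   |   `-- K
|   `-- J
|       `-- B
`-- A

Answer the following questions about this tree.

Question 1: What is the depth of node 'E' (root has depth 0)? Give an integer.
Answer: 2

Derivation:
Path from root to E: F -> D -> E
Depth = number of edges = 2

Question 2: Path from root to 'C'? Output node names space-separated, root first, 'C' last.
Walk down from root: F -> D -> E -> G -> H -> C

Answer: F D E G H C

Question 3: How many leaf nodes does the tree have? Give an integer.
Answer: 5

Derivation:
Leaves (nodes with no children): A, B, C, K, L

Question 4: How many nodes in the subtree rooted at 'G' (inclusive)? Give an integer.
Subtree rooted at G contains: C, G, H
Count = 3

Answer: 3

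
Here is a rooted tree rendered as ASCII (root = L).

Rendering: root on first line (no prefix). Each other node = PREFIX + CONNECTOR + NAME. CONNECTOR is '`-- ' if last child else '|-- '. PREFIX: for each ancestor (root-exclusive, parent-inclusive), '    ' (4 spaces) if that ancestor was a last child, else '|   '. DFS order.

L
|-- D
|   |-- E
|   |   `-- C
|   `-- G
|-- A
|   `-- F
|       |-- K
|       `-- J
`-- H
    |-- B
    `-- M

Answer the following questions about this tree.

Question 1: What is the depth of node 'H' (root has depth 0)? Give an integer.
Answer: 1

Derivation:
Path from root to H: L -> H
Depth = number of edges = 1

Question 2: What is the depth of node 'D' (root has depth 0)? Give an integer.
Path from root to D: L -> D
Depth = number of edges = 1

Answer: 1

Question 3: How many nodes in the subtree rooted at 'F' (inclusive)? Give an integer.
Answer: 3

Derivation:
Subtree rooted at F contains: F, J, K
Count = 3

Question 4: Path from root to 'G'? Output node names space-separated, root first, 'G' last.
Answer: L D G

Derivation:
Walk down from root: L -> D -> G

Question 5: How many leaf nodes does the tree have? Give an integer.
Answer: 6

Derivation:
Leaves (nodes with no children): B, C, G, J, K, M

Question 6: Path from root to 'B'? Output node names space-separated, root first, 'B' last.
Walk down from root: L -> H -> B

Answer: L H B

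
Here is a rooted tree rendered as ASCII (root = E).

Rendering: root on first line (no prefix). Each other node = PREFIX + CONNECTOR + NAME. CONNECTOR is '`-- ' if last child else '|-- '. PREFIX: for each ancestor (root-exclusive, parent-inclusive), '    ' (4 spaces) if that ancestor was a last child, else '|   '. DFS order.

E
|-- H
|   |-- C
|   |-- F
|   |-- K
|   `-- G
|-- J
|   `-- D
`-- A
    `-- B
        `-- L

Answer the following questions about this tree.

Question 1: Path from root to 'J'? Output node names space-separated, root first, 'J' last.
Answer: E J

Derivation:
Walk down from root: E -> J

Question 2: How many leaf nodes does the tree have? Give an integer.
Answer: 6

Derivation:
Leaves (nodes with no children): C, D, F, G, K, L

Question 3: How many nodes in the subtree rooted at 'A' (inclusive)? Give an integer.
Subtree rooted at A contains: A, B, L
Count = 3

Answer: 3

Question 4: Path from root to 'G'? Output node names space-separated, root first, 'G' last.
Walk down from root: E -> H -> G

Answer: E H G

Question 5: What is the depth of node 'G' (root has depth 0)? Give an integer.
Answer: 2

Derivation:
Path from root to G: E -> H -> G
Depth = number of edges = 2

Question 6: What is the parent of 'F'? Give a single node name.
Answer: H

Derivation:
Scan adjacency: F appears as child of H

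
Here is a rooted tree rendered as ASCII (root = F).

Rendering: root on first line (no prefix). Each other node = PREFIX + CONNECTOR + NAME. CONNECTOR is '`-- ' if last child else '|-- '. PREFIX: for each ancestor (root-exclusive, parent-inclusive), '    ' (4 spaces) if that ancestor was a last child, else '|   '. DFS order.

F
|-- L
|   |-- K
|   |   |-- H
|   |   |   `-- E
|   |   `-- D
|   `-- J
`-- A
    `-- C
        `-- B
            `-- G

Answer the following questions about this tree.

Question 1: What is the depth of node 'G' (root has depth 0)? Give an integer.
Answer: 4

Derivation:
Path from root to G: F -> A -> C -> B -> G
Depth = number of edges = 4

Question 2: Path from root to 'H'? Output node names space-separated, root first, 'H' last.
Answer: F L K H

Derivation:
Walk down from root: F -> L -> K -> H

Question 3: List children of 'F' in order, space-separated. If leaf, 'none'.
Node F's children (from adjacency): L, A

Answer: L A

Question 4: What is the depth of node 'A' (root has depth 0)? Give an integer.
Path from root to A: F -> A
Depth = number of edges = 1

Answer: 1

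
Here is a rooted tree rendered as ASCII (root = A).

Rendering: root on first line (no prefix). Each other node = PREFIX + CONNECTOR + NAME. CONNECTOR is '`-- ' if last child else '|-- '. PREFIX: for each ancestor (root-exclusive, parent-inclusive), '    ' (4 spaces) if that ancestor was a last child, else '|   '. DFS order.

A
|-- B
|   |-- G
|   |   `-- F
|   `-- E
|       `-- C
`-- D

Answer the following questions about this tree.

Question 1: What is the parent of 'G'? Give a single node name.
Scan adjacency: G appears as child of B

Answer: B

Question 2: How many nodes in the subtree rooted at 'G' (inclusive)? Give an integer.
Subtree rooted at G contains: F, G
Count = 2

Answer: 2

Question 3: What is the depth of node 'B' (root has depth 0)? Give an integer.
Answer: 1

Derivation:
Path from root to B: A -> B
Depth = number of edges = 1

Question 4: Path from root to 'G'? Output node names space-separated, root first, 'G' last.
Answer: A B G

Derivation:
Walk down from root: A -> B -> G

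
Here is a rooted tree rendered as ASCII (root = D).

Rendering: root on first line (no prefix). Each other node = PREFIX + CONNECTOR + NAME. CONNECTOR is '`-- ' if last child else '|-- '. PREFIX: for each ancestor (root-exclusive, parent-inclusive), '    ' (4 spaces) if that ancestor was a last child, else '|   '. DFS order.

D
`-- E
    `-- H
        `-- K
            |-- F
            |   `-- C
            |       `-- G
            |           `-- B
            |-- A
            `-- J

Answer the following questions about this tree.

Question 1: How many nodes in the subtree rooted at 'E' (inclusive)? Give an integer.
Subtree rooted at E contains: A, B, C, E, F, G, H, J, K
Count = 9

Answer: 9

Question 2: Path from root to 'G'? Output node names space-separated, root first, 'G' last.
Answer: D E H K F C G

Derivation:
Walk down from root: D -> E -> H -> K -> F -> C -> G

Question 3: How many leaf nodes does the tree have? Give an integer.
Leaves (nodes with no children): A, B, J

Answer: 3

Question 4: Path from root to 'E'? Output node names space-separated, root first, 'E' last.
Walk down from root: D -> E

Answer: D E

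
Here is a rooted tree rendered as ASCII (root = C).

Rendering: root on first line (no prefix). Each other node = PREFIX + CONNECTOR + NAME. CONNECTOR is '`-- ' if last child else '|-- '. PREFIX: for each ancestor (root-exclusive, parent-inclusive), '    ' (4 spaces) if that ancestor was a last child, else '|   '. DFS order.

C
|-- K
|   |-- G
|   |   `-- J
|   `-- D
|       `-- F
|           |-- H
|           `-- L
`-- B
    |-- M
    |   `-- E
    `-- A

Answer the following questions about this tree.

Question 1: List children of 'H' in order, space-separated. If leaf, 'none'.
Node H's children (from adjacency): (leaf)

Answer: none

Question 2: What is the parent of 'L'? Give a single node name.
Scan adjacency: L appears as child of F

Answer: F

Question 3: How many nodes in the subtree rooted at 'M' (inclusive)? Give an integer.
Subtree rooted at M contains: E, M
Count = 2

Answer: 2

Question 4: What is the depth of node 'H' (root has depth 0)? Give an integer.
Answer: 4

Derivation:
Path from root to H: C -> K -> D -> F -> H
Depth = number of edges = 4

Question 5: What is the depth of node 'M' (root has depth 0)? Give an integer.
Path from root to M: C -> B -> M
Depth = number of edges = 2

Answer: 2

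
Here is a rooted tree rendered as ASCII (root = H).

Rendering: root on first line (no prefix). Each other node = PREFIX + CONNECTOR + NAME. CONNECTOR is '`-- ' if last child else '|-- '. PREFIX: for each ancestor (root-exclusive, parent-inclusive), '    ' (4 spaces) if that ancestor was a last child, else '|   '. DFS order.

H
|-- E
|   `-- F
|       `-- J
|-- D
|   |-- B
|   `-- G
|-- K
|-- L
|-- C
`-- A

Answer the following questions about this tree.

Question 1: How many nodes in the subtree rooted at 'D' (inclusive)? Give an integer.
Subtree rooted at D contains: B, D, G
Count = 3

Answer: 3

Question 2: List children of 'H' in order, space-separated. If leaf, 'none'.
Answer: E D K L C A

Derivation:
Node H's children (from adjacency): E, D, K, L, C, A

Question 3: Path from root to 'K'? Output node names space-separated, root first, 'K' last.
Walk down from root: H -> K

Answer: H K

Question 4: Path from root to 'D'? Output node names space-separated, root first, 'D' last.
Answer: H D

Derivation:
Walk down from root: H -> D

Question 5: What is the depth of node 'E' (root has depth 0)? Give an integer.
Path from root to E: H -> E
Depth = number of edges = 1

Answer: 1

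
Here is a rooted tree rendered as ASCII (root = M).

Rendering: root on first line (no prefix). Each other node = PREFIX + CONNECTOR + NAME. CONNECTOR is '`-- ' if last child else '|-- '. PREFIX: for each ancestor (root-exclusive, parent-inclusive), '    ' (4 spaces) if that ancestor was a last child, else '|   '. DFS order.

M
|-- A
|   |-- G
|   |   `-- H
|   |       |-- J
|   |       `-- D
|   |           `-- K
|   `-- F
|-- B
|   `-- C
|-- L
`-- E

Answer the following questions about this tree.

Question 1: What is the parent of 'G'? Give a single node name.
Scan adjacency: G appears as child of A

Answer: A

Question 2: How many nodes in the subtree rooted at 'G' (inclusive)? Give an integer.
Answer: 5

Derivation:
Subtree rooted at G contains: D, G, H, J, K
Count = 5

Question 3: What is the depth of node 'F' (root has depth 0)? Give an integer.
Path from root to F: M -> A -> F
Depth = number of edges = 2

Answer: 2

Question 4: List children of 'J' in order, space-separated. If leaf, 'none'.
Answer: none

Derivation:
Node J's children (from adjacency): (leaf)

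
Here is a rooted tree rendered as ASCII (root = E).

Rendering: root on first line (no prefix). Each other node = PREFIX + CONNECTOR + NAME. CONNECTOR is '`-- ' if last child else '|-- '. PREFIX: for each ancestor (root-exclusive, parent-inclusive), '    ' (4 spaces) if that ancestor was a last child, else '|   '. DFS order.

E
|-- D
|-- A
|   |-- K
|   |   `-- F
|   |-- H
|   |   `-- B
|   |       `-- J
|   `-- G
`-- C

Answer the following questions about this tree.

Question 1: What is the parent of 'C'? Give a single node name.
Scan adjacency: C appears as child of E

Answer: E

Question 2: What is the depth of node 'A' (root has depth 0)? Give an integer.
Path from root to A: E -> A
Depth = number of edges = 1

Answer: 1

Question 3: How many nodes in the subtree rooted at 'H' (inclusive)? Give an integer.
Subtree rooted at H contains: B, H, J
Count = 3

Answer: 3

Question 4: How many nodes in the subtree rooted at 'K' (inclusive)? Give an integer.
Answer: 2

Derivation:
Subtree rooted at K contains: F, K
Count = 2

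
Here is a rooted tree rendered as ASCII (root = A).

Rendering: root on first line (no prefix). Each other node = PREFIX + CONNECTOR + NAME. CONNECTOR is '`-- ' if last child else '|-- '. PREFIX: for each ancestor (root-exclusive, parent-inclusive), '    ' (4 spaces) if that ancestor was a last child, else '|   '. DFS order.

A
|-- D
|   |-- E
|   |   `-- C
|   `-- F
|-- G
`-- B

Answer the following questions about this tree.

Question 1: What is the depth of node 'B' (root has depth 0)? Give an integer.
Path from root to B: A -> B
Depth = number of edges = 1

Answer: 1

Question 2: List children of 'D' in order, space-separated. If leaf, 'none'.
Answer: E F

Derivation:
Node D's children (from adjacency): E, F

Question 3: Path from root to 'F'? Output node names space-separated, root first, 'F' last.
Walk down from root: A -> D -> F

Answer: A D F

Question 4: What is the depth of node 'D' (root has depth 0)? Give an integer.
Answer: 1

Derivation:
Path from root to D: A -> D
Depth = number of edges = 1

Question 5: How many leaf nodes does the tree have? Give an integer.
Leaves (nodes with no children): B, C, F, G

Answer: 4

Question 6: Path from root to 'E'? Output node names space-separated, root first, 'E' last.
Answer: A D E

Derivation:
Walk down from root: A -> D -> E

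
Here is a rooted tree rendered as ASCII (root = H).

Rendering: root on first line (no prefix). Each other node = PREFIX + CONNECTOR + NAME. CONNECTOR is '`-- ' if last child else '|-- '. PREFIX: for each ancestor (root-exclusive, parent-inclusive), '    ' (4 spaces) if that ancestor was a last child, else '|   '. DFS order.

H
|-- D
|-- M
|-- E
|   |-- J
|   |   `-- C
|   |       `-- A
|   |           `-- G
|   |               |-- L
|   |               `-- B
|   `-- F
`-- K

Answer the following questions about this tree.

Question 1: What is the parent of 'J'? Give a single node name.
Answer: E

Derivation:
Scan adjacency: J appears as child of E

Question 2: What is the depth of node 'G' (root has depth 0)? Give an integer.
Path from root to G: H -> E -> J -> C -> A -> G
Depth = number of edges = 5

Answer: 5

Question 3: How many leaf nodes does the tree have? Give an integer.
Answer: 6

Derivation:
Leaves (nodes with no children): B, D, F, K, L, M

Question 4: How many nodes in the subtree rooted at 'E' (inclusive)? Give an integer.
Answer: 8

Derivation:
Subtree rooted at E contains: A, B, C, E, F, G, J, L
Count = 8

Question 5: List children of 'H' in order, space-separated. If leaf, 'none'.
Node H's children (from adjacency): D, M, E, K

Answer: D M E K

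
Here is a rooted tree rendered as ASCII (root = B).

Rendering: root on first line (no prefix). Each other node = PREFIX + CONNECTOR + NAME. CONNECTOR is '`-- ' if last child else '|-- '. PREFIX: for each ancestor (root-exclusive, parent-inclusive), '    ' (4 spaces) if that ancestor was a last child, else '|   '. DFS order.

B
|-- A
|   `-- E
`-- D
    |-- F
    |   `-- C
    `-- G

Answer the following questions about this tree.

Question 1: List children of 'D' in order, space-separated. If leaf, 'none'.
Node D's children (from adjacency): F, G

Answer: F G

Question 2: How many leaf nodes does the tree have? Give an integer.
Answer: 3

Derivation:
Leaves (nodes with no children): C, E, G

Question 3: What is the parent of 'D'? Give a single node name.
Answer: B

Derivation:
Scan adjacency: D appears as child of B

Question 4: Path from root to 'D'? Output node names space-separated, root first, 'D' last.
Walk down from root: B -> D

Answer: B D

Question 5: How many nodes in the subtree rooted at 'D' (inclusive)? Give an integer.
Subtree rooted at D contains: C, D, F, G
Count = 4

Answer: 4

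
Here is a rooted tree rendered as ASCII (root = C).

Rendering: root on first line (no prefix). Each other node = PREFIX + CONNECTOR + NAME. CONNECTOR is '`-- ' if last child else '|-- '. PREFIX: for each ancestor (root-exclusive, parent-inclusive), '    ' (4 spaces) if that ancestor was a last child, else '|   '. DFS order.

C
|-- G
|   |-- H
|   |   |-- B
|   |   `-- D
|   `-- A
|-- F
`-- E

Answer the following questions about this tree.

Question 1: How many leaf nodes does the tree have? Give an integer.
Answer: 5

Derivation:
Leaves (nodes with no children): A, B, D, E, F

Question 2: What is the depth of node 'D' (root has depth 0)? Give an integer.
Path from root to D: C -> G -> H -> D
Depth = number of edges = 3

Answer: 3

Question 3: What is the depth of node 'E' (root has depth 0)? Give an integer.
Path from root to E: C -> E
Depth = number of edges = 1

Answer: 1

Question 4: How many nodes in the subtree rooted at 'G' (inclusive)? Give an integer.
Subtree rooted at G contains: A, B, D, G, H
Count = 5

Answer: 5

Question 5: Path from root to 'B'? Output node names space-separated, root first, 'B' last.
Answer: C G H B

Derivation:
Walk down from root: C -> G -> H -> B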